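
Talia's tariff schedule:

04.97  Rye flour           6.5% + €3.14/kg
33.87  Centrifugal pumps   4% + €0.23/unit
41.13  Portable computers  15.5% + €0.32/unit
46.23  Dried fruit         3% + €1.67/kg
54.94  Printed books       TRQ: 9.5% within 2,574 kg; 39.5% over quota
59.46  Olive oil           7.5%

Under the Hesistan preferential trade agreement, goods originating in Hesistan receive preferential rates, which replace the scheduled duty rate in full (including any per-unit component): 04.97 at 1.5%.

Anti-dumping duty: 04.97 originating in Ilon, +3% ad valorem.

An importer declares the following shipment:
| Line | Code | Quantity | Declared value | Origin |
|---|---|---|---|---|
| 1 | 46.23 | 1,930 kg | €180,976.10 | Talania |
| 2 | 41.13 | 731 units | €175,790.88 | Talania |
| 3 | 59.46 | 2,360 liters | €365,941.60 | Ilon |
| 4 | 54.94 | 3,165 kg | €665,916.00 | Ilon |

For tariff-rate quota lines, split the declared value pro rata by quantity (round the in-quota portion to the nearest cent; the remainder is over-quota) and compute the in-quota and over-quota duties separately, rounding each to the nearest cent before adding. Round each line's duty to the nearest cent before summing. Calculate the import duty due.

Line 1 (46.23, Talania, 1,930 kg, €180,976.10):
Base rate for 46.23 is 3% + €1.67/kg.
Duty = €180,976.10 × 3% + 1,930 × €1.67 = €8,652.38.
Line 2 (41.13, Talania, 731 units, €175,790.88):
Base rate for 41.13 is 15.5% + €0.32/unit.
Duty = €175,790.88 × 15.5% + 731 × €0.32 = €27,481.51.
Line 3 (59.46, Ilon, 2,360 liters, €365,941.60):
Base rate for 59.46 is 7.5%.
Duty = €365,941.60 × 7.5% = €27,445.62.
Line 4 (54.94, Ilon, 3,165 kg, €665,916.00):
Code 54.94 is under a tariff-rate quota (threshold 2,574 kg). In-quota: 2,574 kg at 9.5%; over-quota: 591 kg at 39.5%.
Pro-rata value split: in-quota = €665,916.00 × 2,574/3,165 = €541,569.60; over-quota = €665,916.00 − €541,569.60 = €124,346.40.
In-quota duty = €541,569.60 × 9.5% = €51,449.11. Over-quota duty = €124,346.40 × 39.5% = €49,116.83.
Line duty = €51,449.11 + €49,116.83 = €100,565.94.
Total = €8,652.38 + €27,481.51 + €27,445.62 + €100,565.94 = €164,145.45.

€164,145.45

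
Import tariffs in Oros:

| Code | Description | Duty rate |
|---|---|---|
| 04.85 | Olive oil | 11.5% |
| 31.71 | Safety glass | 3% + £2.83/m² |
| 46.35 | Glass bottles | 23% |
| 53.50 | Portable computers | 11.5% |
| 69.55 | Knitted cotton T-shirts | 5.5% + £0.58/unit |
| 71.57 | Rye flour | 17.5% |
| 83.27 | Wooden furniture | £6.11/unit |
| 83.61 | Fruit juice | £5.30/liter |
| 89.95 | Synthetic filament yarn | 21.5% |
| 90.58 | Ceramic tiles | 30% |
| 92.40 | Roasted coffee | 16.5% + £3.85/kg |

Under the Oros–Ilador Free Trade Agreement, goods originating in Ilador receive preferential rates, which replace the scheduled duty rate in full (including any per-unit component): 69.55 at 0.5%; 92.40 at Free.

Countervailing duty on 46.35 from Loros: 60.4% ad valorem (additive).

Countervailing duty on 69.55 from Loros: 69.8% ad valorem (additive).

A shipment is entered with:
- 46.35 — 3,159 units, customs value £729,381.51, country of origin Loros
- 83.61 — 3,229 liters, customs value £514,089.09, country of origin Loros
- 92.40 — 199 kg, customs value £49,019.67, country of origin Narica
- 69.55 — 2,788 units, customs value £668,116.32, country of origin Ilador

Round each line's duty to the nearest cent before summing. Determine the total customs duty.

£637,612.86

Line 1 (46.35, Loros, 3,159 units, £729,381.51):
Base rate for 46.35 is 23%.
Additional duty on 46.35 from Loros: +60.4%. Applied ad valorem rate: 23% + 60.4% = 83.4%.
Duty = £729,381.51 × 83.4% = £608,304.18.
Line 2 (83.61, Loros, 3,229 liters, £514,089.09):
Base rate for 83.61 is £5.30/liter.
Duty = 3,229 × £5.30 = £17,113.70.
Line 3 (92.40, Narica, 199 kg, £49,019.67):
Base rate for 92.40 is 16.5% + £3.85/kg.
92.40 has an FTA preferential rate, but origin Narica is not Ilador; base rate stands.
Duty = £49,019.67 × 16.5% + 199 × £3.85 = £8,854.40.
Line 4 (69.55, Ilador, 2,788 units, £668,116.32):
Base rate for 69.55 is 5.5% + £0.58/unit.
Origin Ilador qualifies under the Oros–Ilador agreement and 69.55 is covered: preferential rate 0.5% applies instead.
The additional-duty order on 69.55 targets Loros, not Ilador; it does not apply.
Duty = £668,116.32 × 0.5% = £3,340.58.
Total = £608,304.18 + £17,113.70 + £8,854.40 + £3,340.58 = £637,612.86.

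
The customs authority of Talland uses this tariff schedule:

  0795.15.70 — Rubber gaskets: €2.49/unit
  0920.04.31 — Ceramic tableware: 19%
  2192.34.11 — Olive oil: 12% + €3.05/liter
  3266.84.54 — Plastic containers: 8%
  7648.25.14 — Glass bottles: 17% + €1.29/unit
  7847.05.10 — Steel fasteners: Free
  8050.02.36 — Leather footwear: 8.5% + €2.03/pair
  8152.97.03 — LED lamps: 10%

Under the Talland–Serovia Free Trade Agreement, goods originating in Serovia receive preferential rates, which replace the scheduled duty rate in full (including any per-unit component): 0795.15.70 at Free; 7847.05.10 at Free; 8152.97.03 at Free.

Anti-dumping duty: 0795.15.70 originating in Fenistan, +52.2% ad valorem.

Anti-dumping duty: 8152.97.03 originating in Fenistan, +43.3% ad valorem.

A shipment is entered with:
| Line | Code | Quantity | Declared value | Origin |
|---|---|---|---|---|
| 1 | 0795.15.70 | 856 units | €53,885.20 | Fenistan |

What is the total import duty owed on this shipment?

Line 1 (0795.15.70, Fenistan, 856 units, €53,885.20):
Base rate for 0795.15.70 is €2.49/unit.
0795.15.70 has an FTA preferential rate, but origin Fenistan is not Serovia; base rate stands.
Additional duty on 0795.15.70 from Fenistan: +52.2% ad valorem. Applied ad valorem rate = 52.2%.
Duty = €53,885.20 × 52.2% + 856 × €2.49 = €30,259.51.

€30,259.51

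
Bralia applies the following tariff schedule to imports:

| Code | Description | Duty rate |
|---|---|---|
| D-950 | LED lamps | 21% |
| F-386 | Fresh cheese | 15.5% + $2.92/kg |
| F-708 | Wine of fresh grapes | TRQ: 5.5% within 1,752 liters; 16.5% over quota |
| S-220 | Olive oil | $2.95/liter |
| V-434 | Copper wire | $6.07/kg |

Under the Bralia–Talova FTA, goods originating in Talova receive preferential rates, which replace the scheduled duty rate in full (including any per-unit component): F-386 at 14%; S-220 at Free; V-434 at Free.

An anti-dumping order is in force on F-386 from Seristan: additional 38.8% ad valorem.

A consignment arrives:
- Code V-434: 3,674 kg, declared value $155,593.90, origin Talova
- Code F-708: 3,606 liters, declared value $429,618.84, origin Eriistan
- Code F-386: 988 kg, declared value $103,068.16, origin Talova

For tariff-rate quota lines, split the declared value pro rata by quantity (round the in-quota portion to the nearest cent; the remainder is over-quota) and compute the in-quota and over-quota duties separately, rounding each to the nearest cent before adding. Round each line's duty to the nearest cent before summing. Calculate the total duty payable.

$62,355.99

Line 1 (V-434, Talova, 3,674 kg, $155,593.90):
Base rate for V-434 is $6.07/kg.
Origin Talova qualifies under the Bralia–Talova agreement and V-434 is covered: preferential rate Free applies instead.
Duty = $155,593.90 × 0% = $0.00.
Line 2 (F-708, Eriistan, 3,606 liters, $429,618.84):
Code F-708 is under a tariff-rate quota (threshold 1,752 liters). In-quota: 1,752 liters at 5.5%; over-quota: 1,854 liters at 16.5%.
Pro-rata value split: in-quota = $429,618.84 × 1,752/3,606 = $208,733.28; over-quota = $429,618.84 − $208,733.28 = $220,885.56.
In-quota duty = $208,733.28 × 5.5% = $11,480.33. Over-quota duty = $220,885.56 × 16.5% = $36,446.12.
Line duty = $11,480.33 + $36,446.12 = $47,926.45.
Line 3 (F-386, Talova, 988 kg, $103,068.16):
Base rate for F-386 is 15.5% + $2.92/kg.
Origin Talova qualifies under the Bralia–Talova agreement and F-386 is covered: preferential rate 14% applies instead.
The additional-duty order on F-386 targets Seristan, not Talova; it does not apply.
Duty = $103,068.16 × 14% = $14,429.54.
Total = $0.00 + $47,926.45 + $14,429.54 = $62,355.99.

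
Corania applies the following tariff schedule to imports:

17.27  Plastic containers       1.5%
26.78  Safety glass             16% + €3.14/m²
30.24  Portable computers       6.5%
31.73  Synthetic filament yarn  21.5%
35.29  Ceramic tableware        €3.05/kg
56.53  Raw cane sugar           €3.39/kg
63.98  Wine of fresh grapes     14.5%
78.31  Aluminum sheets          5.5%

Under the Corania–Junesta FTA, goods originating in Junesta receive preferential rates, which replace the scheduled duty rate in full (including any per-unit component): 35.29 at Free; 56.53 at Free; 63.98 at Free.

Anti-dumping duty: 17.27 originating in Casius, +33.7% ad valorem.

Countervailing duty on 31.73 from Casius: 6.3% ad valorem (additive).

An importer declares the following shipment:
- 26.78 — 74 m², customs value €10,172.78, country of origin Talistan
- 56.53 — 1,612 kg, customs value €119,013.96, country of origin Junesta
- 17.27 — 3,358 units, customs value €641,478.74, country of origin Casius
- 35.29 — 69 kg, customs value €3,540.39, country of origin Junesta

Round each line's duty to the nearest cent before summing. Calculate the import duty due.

Line 1 (26.78, Talistan, 74 m², €10,172.78):
Base rate for 26.78 is 16% + €3.14/m².
Duty = €10,172.78 × 16% + 74 × €3.14 = €1,860.00.
Line 2 (56.53, Junesta, 1,612 kg, €119,013.96):
Base rate for 56.53 is €3.39/kg.
Origin Junesta qualifies under the Corania–Junesta agreement and 56.53 is covered: preferential rate Free applies instead.
Duty = €119,013.96 × 0% = €0.00.
Line 3 (17.27, Casius, 3,358 units, €641,478.74):
Base rate for 17.27 is 1.5%.
Additional duty on 17.27 from Casius: +33.7%. Applied ad valorem rate: 1.5% + 33.7% = 35.2%.
Duty = €641,478.74 × 35.2% = €225,800.52.
Line 4 (35.29, Junesta, 69 kg, €3,540.39):
Base rate for 35.29 is €3.05/kg.
Origin Junesta qualifies under the Corania–Junesta agreement and 35.29 is covered: preferential rate Free applies instead.
Duty = €3,540.39 × 0% = €0.00.
Total = €1,860.00 + €0.00 + €225,800.52 + €0.00 = €227,660.52.

€227,660.52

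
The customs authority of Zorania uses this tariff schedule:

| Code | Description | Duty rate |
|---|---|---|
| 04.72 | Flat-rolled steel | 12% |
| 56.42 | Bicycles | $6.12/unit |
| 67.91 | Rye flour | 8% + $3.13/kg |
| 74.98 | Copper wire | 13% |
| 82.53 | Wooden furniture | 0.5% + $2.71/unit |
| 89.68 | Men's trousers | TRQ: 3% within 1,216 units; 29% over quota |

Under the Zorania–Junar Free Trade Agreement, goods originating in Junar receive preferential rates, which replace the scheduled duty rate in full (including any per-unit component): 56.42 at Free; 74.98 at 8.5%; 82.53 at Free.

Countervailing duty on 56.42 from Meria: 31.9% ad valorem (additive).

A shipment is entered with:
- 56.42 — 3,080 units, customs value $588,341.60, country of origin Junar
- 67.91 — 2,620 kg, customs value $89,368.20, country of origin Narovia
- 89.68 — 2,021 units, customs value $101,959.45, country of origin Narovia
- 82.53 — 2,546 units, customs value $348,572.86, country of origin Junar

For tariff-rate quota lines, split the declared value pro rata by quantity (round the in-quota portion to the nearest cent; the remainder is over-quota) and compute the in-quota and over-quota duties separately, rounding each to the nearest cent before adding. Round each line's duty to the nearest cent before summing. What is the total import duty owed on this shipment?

$28,968.03

Line 1 (56.42, Junar, 3,080 units, $588,341.60):
Base rate for 56.42 is $6.12/unit.
Origin Junar qualifies under the Zorania–Junar agreement and 56.42 is covered: preferential rate Free applies instead.
The additional-duty order on 56.42 targets Meria, not Junar; it does not apply.
Duty = $588,341.60 × 0% = $0.00.
Line 2 (67.91, Narovia, 2,620 kg, $89,368.20):
Base rate for 67.91 is 8% + $3.13/kg.
Duty = $89,368.20 × 8% + 2,620 × $3.13 = $15,350.06.
Line 3 (89.68, Narovia, 2,021 units, $101,959.45):
Code 89.68 is under a tariff-rate quota (threshold 1,216 units). In-quota: 1,216 units at 3%; over-quota: 805 units at 29%.
Pro-rata value split: in-quota = $101,959.45 × 1,216/2,021 = $61,347.20; over-quota = $101,959.45 − $61,347.20 = $40,612.25.
In-quota duty = $61,347.20 × 3% = $1,840.42. Over-quota duty = $40,612.25 × 29% = $11,777.55.
Line duty = $1,840.42 + $11,777.55 = $13,617.97.
Line 4 (82.53, Junar, 2,546 units, $348,572.86):
Base rate for 82.53 is 0.5% + $2.71/unit.
Origin Junar qualifies under the Zorania–Junar agreement and 82.53 is covered: preferential rate Free applies instead.
Duty = $348,572.86 × 0% = $0.00.
Total = $0.00 + $15,350.06 + $13,617.97 + $0.00 = $28,968.03.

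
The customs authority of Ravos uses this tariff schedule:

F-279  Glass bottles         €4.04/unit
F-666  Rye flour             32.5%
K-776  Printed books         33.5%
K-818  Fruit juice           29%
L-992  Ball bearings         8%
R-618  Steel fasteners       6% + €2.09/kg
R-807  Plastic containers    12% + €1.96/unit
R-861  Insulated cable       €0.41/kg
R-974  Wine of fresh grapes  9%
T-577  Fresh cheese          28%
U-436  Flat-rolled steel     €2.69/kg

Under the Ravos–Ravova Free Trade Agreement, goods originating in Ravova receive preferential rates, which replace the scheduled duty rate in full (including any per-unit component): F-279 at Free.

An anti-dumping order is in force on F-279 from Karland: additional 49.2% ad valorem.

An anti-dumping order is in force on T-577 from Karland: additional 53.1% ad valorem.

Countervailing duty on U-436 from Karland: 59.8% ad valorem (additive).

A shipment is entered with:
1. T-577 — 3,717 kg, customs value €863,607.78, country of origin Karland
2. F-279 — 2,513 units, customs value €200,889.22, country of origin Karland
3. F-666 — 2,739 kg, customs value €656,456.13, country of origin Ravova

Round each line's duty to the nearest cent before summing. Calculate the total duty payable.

Line 1 (T-577, Karland, 3,717 kg, €863,607.78):
Base rate for T-577 is 28%.
Additional duty on T-577 from Karland: +53.1%. Applied ad valorem rate: 28% + 53.1% = 81.1%.
Duty = €863,607.78 × 81.1% = €700,385.91.
Line 2 (F-279, Karland, 2,513 units, €200,889.22):
Base rate for F-279 is €4.04/unit.
F-279 has an FTA preferential rate, but origin Karland is not Ravova; base rate stands.
Additional duty on F-279 from Karland: +49.2% ad valorem. Applied ad valorem rate = 49.2%.
Duty = €200,889.22 × 49.2% + 2,513 × €4.04 = €108,990.02.
Line 3 (F-666, Ravova, 2,739 kg, €656,456.13):
Base rate for F-666 is 32.5%.
Origin Ravova is the FTA partner but F-666 is not on the preference list; base rate stands.
Duty = €656,456.13 × 32.5% = €213,348.24.
Total = €700,385.91 + €108,990.02 + €213,348.24 = €1,022,724.17.

€1,022,724.17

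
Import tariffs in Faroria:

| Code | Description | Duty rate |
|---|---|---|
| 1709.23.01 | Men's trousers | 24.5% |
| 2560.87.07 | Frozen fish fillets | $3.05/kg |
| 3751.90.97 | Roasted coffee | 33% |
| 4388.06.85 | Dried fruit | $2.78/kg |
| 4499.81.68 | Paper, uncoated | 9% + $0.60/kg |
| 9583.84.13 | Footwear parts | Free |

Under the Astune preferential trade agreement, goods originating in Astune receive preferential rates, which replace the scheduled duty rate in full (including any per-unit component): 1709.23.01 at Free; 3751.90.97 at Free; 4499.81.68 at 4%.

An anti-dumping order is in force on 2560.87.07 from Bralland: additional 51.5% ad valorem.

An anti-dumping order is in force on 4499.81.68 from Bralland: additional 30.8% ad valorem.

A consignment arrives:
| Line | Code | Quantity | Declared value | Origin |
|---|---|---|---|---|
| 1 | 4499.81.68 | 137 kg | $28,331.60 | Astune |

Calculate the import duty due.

$1,133.26

Line 1 (4499.81.68, Astune, 137 kg, $28,331.60):
Base rate for 4499.81.68 is 9% + $0.60/kg.
Origin Astune qualifies under the Faroria–Astune agreement and 4499.81.68 is covered: preferential rate 4% applies instead.
The additional-duty order on 4499.81.68 targets Bralland, not Astune; it does not apply.
Duty = $28,331.60 × 4% = $1,133.26.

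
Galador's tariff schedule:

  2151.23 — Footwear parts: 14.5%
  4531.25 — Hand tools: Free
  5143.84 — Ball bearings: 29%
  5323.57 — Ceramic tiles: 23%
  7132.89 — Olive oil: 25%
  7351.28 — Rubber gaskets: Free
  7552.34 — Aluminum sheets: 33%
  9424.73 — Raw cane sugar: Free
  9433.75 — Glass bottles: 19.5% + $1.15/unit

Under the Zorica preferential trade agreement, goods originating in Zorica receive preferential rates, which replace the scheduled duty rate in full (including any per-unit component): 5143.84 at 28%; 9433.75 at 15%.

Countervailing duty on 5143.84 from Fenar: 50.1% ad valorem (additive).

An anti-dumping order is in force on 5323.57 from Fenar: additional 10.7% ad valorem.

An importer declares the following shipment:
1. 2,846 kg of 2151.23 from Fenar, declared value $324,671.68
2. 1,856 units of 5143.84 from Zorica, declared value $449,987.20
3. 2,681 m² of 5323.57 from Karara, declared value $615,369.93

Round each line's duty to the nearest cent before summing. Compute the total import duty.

$314,608.89

Line 1 (2151.23, Fenar, 2,846 kg, $324,671.68):
Base rate for 2151.23 is 14.5%.
Duty = $324,671.68 × 14.5% = $47,077.39.
Line 2 (5143.84, Zorica, 1,856 units, $449,987.20):
Base rate for 5143.84 is 29%.
Origin Zorica qualifies under the Galador–Zorica agreement and 5143.84 is covered: preferential rate 28% applies instead.
The additional-duty order on 5143.84 targets Fenar, not Zorica; it does not apply.
Duty = $449,987.20 × 28% = $125,996.42.
Line 3 (5323.57, Karara, 2,681 m², $615,369.93):
Base rate for 5323.57 is 23%.
The additional-duty order on 5323.57 targets Fenar, not Karara; it does not apply.
Duty = $615,369.93 × 23% = $141,535.08.
Total = $47,077.39 + $125,996.42 + $141,535.08 = $314,608.89.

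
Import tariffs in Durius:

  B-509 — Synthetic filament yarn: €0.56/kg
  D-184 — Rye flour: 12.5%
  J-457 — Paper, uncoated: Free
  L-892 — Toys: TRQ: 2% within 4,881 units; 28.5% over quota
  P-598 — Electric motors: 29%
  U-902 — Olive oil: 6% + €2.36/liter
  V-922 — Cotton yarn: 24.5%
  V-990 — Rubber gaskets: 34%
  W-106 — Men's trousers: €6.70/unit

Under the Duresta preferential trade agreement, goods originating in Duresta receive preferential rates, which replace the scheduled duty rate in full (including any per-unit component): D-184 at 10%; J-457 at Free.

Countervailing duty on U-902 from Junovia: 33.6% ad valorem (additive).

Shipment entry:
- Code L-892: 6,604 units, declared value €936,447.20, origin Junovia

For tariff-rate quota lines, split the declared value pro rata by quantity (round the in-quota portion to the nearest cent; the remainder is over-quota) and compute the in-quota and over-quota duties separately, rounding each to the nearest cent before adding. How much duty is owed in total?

€83,474.12

Line 1 (L-892, Junovia, 6,604 units, €936,447.20):
Code L-892 is under a tariff-rate quota (threshold 4,881 units). In-quota: 4,881 units at 2%; over-quota: 1,723 units at 28.5%.
Pro-rata value split: in-quota = €936,447.20 × 4,881/6,604 = €692,125.80; over-quota = €936,447.20 − €692,125.80 = €244,321.40.
In-quota duty = €692,125.80 × 2% = €13,842.52. Over-quota duty = €244,321.40 × 28.5% = €69,631.60.
Line duty = €13,842.52 + €69,631.60 = €83,474.12.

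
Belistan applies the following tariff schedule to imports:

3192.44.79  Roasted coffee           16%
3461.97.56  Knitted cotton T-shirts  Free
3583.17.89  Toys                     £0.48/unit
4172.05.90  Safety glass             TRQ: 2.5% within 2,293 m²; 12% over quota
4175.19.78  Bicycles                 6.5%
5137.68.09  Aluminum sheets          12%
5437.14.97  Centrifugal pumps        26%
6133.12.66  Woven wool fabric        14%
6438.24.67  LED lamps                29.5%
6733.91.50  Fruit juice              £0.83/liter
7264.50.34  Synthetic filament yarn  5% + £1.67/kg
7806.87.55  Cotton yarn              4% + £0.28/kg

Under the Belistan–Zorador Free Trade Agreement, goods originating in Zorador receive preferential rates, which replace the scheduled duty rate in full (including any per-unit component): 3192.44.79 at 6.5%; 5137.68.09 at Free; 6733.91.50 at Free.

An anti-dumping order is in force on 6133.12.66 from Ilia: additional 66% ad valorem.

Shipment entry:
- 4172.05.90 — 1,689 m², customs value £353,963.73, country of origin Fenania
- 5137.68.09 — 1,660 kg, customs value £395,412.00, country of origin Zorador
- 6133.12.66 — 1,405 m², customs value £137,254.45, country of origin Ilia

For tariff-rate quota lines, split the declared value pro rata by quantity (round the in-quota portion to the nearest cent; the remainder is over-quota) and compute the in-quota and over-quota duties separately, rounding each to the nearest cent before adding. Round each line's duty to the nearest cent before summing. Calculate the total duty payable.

£118,652.65

Line 1 (4172.05.90, Fenania, 1,689 m², £353,963.73):
Code 4172.05.90 is under a tariff-rate quota (threshold 2,293 m²). Quantity 1,689 m² is within the quota, so the in-quota rate 2.5% applies to the full value.
Duty = £353,963.73 × 2.5% = £8,849.09.
Line 2 (5137.68.09, Zorador, 1,660 kg, £395,412.00):
Base rate for 5137.68.09 is 12%.
Origin Zorador qualifies under the Belistan–Zorador agreement and 5137.68.09 is covered: preferential rate Free applies instead.
Duty = £395,412.00 × 0% = £0.00.
Line 3 (6133.12.66, Ilia, 1,405 m², £137,254.45):
Base rate for 6133.12.66 is 14%.
Additional duty on 6133.12.66 from Ilia: +66%. Applied ad valorem rate: 14% + 66% = 80%.
Duty = £137,254.45 × 80% = £109,803.56.
Total = £8,849.09 + £0.00 + £109,803.56 = £118,652.65.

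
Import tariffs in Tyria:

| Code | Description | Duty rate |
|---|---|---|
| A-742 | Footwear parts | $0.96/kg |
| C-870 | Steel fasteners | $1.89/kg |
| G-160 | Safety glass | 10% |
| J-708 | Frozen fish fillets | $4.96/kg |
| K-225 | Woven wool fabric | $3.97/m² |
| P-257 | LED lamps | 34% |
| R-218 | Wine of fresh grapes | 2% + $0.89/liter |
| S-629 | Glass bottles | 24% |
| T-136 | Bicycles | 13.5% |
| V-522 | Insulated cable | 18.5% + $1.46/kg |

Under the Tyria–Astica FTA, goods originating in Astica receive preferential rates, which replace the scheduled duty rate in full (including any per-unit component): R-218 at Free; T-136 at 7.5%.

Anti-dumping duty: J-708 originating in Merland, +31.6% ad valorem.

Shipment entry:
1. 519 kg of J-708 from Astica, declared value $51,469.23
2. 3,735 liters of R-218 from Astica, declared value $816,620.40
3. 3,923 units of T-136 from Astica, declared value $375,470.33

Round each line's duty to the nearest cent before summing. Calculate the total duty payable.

Line 1 (J-708, Astica, 519 kg, $51,469.23):
Base rate for J-708 is $4.96/kg.
Origin Astica is the FTA partner but J-708 is not on the preference list; base rate stands.
The additional-duty order on J-708 targets Merland, not Astica; it does not apply.
Duty = 519 × $4.96 = $2,574.24.
Line 2 (R-218, Astica, 3,735 liters, $816,620.40):
Base rate for R-218 is 2% + $0.89/liter.
Origin Astica qualifies under the Tyria–Astica agreement and R-218 is covered: preferential rate Free applies instead.
Duty = $816,620.40 × 0% = $0.00.
Line 3 (T-136, Astica, 3,923 units, $375,470.33):
Base rate for T-136 is 13.5%.
Origin Astica qualifies under the Tyria–Astica agreement and T-136 is covered: preferential rate 7.5% applies instead.
Duty = $375,470.33 × 7.5% = $28,160.27.
Total = $2,574.24 + $0.00 + $28,160.27 = $30,734.51.

$30,734.51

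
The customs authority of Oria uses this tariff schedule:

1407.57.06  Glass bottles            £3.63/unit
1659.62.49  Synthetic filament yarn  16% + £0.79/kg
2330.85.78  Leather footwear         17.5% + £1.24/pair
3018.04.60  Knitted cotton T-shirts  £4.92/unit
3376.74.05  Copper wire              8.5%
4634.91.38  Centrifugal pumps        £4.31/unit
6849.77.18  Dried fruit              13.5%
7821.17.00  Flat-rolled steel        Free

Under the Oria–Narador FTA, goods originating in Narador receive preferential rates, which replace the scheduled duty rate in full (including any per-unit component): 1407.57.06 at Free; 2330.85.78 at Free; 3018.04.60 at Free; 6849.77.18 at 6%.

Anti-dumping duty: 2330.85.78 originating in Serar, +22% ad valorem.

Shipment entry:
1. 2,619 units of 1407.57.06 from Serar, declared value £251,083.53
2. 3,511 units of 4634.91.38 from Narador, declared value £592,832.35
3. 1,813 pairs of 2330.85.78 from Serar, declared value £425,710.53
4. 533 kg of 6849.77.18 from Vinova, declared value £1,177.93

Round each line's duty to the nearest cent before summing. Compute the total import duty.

Line 1 (1407.57.06, Serar, 2,619 units, £251,083.53):
Base rate for 1407.57.06 is £3.63/unit.
1407.57.06 has an FTA preferential rate, but origin Serar is not Narador; base rate stands.
Duty = 2,619 × £3.63 = £9,506.97.
Line 2 (4634.91.38, Narador, 3,511 units, £592,832.35):
Base rate for 4634.91.38 is £4.31/unit.
Origin Narador is the FTA partner but 4634.91.38 is not on the preference list; base rate stands.
Duty = 3,511 × £4.31 = £15,132.41.
Line 3 (2330.85.78, Serar, 1,813 pairs, £425,710.53):
Base rate for 2330.85.78 is 17.5% + £1.24/pair.
2330.85.78 has an FTA preferential rate, but origin Serar is not Narador; base rate stands.
Additional duty on 2330.85.78 from Serar: +22%. Applied ad valorem rate: 17.5% + 22% = 39.5%.
Duty = £425,710.53 × 39.5% + 1,813 × £1.24 = £170,403.78.
Line 4 (6849.77.18, Vinova, 533 kg, £1,177.93):
Base rate for 6849.77.18 is 13.5%.
6849.77.18 has an FTA preferential rate, but origin Vinova is not Narador; base rate stands.
Duty = £1,177.93 × 13.5% = £159.02.
Total = £9,506.97 + £15,132.41 + £170,403.78 + £159.02 = £195,202.18.

£195,202.18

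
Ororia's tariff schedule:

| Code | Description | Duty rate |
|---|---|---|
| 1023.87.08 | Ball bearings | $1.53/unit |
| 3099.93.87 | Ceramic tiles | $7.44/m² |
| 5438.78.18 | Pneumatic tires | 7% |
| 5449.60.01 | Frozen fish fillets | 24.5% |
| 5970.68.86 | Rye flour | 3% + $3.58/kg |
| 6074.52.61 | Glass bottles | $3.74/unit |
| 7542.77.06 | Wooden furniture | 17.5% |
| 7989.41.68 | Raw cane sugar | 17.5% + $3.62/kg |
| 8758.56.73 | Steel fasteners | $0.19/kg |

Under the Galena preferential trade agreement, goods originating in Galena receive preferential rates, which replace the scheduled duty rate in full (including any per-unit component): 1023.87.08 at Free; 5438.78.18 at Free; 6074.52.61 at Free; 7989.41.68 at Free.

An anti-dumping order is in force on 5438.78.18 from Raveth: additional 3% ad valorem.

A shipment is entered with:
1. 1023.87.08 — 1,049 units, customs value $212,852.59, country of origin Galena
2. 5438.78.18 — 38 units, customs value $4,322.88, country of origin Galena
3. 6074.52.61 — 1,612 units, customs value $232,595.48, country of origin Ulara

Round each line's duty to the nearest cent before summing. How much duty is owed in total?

Line 1 (1023.87.08, Galena, 1,049 units, $212,852.59):
Base rate for 1023.87.08 is $1.53/unit.
Origin Galena qualifies under the Ororia–Galena agreement and 1023.87.08 is covered: preferential rate Free applies instead.
Duty = $212,852.59 × 0% = $0.00.
Line 2 (5438.78.18, Galena, 38 units, $4,322.88):
Base rate for 5438.78.18 is 7%.
Origin Galena qualifies under the Ororia–Galena agreement and 5438.78.18 is covered: preferential rate Free applies instead.
The additional-duty order on 5438.78.18 targets Raveth, not Galena; it does not apply.
Duty = $4,322.88 × 0% = $0.00.
Line 3 (6074.52.61, Ulara, 1,612 units, $232,595.48):
Base rate for 6074.52.61 is $3.74/unit.
6074.52.61 has an FTA preferential rate, but origin Ulara is not Galena; base rate stands.
Duty = 1,612 × $3.74 = $6,028.88.
Total = $0.00 + $0.00 + $6,028.88 = $6,028.88.

$6,028.88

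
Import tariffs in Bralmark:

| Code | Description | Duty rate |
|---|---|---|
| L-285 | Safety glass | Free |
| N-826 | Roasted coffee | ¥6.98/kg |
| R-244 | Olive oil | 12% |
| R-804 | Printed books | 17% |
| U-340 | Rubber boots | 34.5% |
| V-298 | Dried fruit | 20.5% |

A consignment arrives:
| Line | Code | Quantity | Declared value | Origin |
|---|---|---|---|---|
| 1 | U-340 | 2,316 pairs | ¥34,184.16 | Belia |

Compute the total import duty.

¥11,793.54

Line 1 (U-340, Belia, 2,316 pairs, ¥34,184.16):
Base rate for U-340 is 34.5%.
Duty = ¥34,184.16 × 34.5% = ¥11,793.54.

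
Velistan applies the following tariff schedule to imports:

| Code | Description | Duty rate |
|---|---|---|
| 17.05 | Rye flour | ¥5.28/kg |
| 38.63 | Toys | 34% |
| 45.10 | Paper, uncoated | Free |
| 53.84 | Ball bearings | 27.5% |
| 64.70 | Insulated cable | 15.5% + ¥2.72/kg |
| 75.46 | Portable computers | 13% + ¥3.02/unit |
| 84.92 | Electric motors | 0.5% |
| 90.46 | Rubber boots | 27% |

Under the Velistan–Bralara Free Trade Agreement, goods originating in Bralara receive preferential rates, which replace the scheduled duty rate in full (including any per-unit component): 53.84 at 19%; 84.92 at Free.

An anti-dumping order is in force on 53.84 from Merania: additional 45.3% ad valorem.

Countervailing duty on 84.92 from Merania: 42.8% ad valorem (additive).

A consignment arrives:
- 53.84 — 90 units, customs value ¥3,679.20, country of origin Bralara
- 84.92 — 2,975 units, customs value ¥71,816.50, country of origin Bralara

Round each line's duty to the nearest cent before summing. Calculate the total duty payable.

Line 1 (53.84, Bralara, 90 units, ¥3,679.20):
Base rate for 53.84 is 27.5%.
Origin Bralara qualifies under the Velistan–Bralara agreement and 53.84 is covered: preferential rate 19% applies instead.
The additional-duty order on 53.84 targets Merania, not Bralara; it does not apply.
Duty = ¥3,679.20 × 19% = ¥699.05.
Line 2 (84.92, Bralara, 2,975 units, ¥71,816.50):
Base rate for 84.92 is 0.5%.
Origin Bralara qualifies under the Velistan–Bralara agreement and 84.92 is covered: preferential rate Free applies instead.
The additional-duty order on 84.92 targets Merania, not Bralara; it does not apply.
Duty = ¥71,816.50 × 0% = ¥0.00.
Total = ¥699.05 + ¥0.00 = ¥699.05.

¥699.05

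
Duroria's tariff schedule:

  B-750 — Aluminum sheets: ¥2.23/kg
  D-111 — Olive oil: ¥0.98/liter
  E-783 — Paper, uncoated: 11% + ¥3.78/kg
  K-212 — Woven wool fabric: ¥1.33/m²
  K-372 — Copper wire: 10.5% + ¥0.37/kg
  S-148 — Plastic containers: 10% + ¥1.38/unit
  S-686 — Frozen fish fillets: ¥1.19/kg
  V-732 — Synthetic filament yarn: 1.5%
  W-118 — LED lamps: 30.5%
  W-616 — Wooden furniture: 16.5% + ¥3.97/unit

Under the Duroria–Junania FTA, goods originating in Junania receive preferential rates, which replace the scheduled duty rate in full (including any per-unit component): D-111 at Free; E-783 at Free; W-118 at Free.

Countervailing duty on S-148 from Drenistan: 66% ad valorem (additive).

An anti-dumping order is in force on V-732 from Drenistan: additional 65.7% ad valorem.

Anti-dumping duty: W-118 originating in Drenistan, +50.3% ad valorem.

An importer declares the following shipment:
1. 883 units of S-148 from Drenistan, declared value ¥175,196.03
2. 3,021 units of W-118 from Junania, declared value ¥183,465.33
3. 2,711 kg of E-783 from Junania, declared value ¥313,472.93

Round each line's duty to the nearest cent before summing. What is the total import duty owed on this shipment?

¥134,367.52

Line 1 (S-148, Drenistan, 883 units, ¥175,196.03):
Base rate for S-148 is 10% + ¥1.38/unit.
Additional duty on S-148 from Drenistan: +66%. Applied ad valorem rate: 10% + 66% = 76%.
Duty = ¥175,196.03 × 76% + 883 × ¥1.38 = ¥134,367.52.
Line 2 (W-118, Junania, 3,021 units, ¥183,465.33):
Base rate for W-118 is 30.5%.
Origin Junania qualifies under the Duroria–Junania agreement and W-118 is covered: preferential rate Free applies instead.
The additional-duty order on W-118 targets Drenistan, not Junania; it does not apply.
Duty = ¥183,465.33 × 0% = ¥0.00.
Line 3 (E-783, Junania, 2,711 kg, ¥313,472.93):
Base rate for E-783 is 11% + ¥3.78/kg.
Origin Junania qualifies under the Duroria–Junania agreement and E-783 is covered: preferential rate Free applies instead.
Duty = ¥313,472.93 × 0% = ¥0.00.
Total = ¥134,367.52 + ¥0.00 + ¥0.00 = ¥134,367.52.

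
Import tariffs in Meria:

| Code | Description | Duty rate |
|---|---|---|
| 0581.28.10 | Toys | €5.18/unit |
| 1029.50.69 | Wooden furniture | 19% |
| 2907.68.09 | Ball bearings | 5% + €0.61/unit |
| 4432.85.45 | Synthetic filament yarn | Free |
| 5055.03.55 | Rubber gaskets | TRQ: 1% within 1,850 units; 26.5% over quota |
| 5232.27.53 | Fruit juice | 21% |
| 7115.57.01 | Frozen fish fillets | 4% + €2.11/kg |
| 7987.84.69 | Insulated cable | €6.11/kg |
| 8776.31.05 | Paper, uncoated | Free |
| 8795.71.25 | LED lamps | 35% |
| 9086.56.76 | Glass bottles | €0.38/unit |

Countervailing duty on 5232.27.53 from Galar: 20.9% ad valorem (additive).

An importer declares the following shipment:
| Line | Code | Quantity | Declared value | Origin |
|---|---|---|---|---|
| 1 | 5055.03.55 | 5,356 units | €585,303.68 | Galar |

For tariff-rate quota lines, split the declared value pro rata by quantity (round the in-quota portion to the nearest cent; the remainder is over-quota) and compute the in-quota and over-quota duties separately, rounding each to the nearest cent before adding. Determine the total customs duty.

Line 1 (5055.03.55, Galar, 5,356 units, €585,303.68):
Code 5055.03.55 is under a tariff-rate quota (threshold 1,850 units). In-quota: 1,850 units at 1%; over-quota: 3,506 units at 26.5%.
Pro-rata value split: in-quota = €585,303.68 × 1,850/5,356 = €202,168.00; over-quota = €585,303.68 − €202,168.00 = €383,135.68.
In-quota duty = €202,168.00 × 1% = €2,021.68. Over-quota duty = €383,135.68 × 26.5% = €101,530.96.
Line duty = €2,021.68 + €101,530.96 = €103,552.64.

€103,552.64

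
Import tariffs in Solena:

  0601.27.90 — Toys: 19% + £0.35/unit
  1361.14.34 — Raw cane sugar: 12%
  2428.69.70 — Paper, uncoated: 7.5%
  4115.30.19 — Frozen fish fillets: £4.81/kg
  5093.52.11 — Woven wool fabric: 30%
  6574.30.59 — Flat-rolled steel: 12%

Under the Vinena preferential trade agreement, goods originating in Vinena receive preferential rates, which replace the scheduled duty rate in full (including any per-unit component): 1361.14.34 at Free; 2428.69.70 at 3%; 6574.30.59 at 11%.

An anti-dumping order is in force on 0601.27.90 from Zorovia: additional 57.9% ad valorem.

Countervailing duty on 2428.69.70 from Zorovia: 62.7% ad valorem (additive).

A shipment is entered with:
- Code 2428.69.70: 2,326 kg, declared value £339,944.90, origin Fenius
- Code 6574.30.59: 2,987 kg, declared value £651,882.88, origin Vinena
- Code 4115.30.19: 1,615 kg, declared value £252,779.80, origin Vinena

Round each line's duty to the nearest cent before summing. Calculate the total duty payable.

£104,971.14

Line 1 (2428.69.70, Fenius, 2,326 kg, £339,944.90):
Base rate for 2428.69.70 is 7.5%.
2428.69.70 has an FTA preferential rate, but origin Fenius is not Vinena; base rate stands.
The additional-duty order on 2428.69.70 targets Zorovia, not Fenius; it does not apply.
Duty = £339,944.90 × 7.5% = £25,495.87.
Line 2 (6574.30.59, Vinena, 2,987 kg, £651,882.88):
Base rate for 6574.30.59 is 12%.
Origin Vinena qualifies under the Solena–Vinena agreement and 6574.30.59 is covered: preferential rate 11% applies instead.
Duty = £651,882.88 × 11% = £71,707.12.
Line 3 (4115.30.19, Vinena, 1,615 kg, £252,779.80):
Base rate for 4115.30.19 is £4.81/kg.
Origin Vinena is the FTA partner but 4115.30.19 is not on the preference list; base rate stands.
Duty = 1,615 × £4.81 = £7,768.15.
Total = £25,495.87 + £71,707.12 + £7,768.15 = £104,971.14.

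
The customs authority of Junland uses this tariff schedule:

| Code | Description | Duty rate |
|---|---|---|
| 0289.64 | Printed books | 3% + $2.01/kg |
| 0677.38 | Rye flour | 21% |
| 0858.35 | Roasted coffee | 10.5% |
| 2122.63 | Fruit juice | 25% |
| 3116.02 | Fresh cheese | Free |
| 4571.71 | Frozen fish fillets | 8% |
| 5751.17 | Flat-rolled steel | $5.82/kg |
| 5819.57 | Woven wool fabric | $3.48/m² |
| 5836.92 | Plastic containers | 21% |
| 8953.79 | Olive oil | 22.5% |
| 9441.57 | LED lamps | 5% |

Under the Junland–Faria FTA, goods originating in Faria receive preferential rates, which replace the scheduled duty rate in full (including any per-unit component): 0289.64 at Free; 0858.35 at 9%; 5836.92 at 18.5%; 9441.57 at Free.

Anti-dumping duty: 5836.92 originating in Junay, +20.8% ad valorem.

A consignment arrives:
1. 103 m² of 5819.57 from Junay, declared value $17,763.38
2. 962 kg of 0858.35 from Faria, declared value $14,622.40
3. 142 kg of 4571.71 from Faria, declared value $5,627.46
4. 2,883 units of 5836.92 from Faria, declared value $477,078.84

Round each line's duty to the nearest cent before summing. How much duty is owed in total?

Line 1 (5819.57, Junay, 103 m², $17,763.38):
Base rate for 5819.57 is $3.48/m².
Duty = 103 × $3.48 = $358.44.
Line 2 (0858.35, Faria, 962 kg, $14,622.40):
Base rate for 0858.35 is 10.5%.
Origin Faria qualifies under the Junland–Faria agreement and 0858.35 is covered: preferential rate 9% applies instead.
Duty = $14,622.40 × 9% = $1,316.02.
Line 3 (4571.71, Faria, 142 kg, $5,627.46):
Base rate for 4571.71 is 8%.
Origin Faria is the FTA partner but 4571.71 is not on the preference list; base rate stands.
Duty = $5,627.46 × 8% = $450.20.
Line 4 (5836.92, Faria, 2,883 units, $477,078.84):
Base rate for 5836.92 is 21%.
Origin Faria qualifies under the Junland–Faria agreement and 5836.92 is covered: preferential rate 18.5% applies instead.
The additional-duty order on 5836.92 targets Junay, not Faria; it does not apply.
Duty = $477,078.84 × 18.5% = $88,259.59.
Total = $358.44 + $1,316.02 + $450.20 + $88,259.59 = $90,384.25.

$90,384.25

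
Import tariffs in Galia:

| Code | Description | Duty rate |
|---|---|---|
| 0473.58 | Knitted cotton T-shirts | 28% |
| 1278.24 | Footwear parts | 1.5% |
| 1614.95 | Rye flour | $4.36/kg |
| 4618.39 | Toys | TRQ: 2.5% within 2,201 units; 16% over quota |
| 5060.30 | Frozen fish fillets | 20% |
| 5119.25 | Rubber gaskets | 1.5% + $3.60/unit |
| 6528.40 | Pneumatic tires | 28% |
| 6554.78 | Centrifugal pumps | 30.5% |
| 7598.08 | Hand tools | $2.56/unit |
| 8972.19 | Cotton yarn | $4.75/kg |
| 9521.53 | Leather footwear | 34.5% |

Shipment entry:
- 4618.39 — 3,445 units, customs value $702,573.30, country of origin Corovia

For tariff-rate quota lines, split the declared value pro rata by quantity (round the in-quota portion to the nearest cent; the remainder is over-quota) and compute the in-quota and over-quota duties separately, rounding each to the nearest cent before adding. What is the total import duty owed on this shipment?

Line 1 (4618.39, Corovia, 3,445 units, $702,573.30):
Code 4618.39 is under a tariff-rate quota (threshold 2,201 units). In-quota: 2,201 units at 2.5%; over-quota: 1,244 units at 16%.
Pro-rata value split: in-quota = $702,573.30 × 2,201/3,445 = $448,871.94; over-quota = $702,573.30 − $448,871.94 = $253,701.36.
In-quota duty = $448,871.94 × 2.5% = $11,221.80. Over-quota duty = $253,701.36 × 16% = $40,592.22.
Line duty = $11,221.80 + $40,592.22 = $51,814.02.

$51,814.02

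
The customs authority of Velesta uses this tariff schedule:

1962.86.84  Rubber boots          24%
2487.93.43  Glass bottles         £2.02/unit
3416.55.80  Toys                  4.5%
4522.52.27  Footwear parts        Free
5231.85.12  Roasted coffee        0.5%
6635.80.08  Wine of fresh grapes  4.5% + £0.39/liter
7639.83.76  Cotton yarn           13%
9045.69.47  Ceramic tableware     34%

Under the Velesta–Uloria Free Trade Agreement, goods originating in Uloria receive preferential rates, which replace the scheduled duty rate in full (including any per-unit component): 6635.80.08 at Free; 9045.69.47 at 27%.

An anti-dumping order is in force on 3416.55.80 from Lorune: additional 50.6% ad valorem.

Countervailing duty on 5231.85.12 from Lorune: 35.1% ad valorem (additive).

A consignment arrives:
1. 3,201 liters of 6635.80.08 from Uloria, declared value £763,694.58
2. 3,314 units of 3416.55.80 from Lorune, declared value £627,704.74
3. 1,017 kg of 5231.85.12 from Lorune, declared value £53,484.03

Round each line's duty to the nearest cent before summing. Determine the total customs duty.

£364,905.62

Line 1 (6635.80.08, Uloria, 3,201 liters, £763,694.58):
Base rate for 6635.80.08 is 4.5% + £0.39/liter.
Origin Uloria qualifies under the Velesta–Uloria agreement and 6635.80.08 is covered: preferential rate Free applies instead.
Duty = £763,694.58 × 0% = £0.00.
Line 2 (3416.55.80, Lorune, 3,314 units, £627,704.74):
Base rate for 3416.55.80 is 4.5%.
Additional duty on 3416.55.80 from Lorune: +50.6%. Applied ad valorem rate: 4.5% + 50.6% = 55.1%.
Duty = £627,704.74 × 55.1% = £345,865.31.
Line 3 (5231.85.12, Lorune, 1,017 kg, £53,484.03):
Base rate for 5231.85.12 is 0.5%.
Additional duty on 5231.85.12 from Lorune: +35.1%. Applied ad valorem rate: 0.5% + 35.1% = 35.6%.
Duty = £53,484.03 × 35.6% = £19,040.31.
Total = £0.00 + £345,865.31 + £19,040.31 = £364,905.62.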